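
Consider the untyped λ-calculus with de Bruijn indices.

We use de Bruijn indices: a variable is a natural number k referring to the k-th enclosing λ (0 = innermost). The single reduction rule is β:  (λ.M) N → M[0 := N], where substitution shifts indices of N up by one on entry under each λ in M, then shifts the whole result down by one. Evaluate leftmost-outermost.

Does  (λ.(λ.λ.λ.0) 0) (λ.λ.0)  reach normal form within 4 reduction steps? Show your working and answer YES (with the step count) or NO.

  start: (λ.(λ.λ.λ.0) 0) (λ.λ.0)
  →1  (λ.λ.λ.0) (λ.λ.0)
  →2  λ.λ.0

Answer: YES — reaches normal form λ.λ.0 in 2 ≤ 4 steps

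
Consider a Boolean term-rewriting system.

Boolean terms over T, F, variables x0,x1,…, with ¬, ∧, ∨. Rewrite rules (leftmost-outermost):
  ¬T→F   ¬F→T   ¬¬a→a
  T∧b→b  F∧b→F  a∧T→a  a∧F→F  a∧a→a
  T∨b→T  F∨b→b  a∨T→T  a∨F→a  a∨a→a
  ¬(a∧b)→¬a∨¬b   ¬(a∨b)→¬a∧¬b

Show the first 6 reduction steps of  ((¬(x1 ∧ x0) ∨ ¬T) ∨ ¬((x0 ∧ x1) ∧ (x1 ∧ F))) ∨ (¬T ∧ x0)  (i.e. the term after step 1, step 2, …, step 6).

Answer: after 6 steps: ((¬x1 ∨ ¬x0) ∨ ((¬x0 ∨ ¬x1) ∨ (¬x1 ∨ ¬F))) ∨ (¬T ∧ x0)

Working:
  start: ((¬(x1 ∧ x0) ∨ ¬T) ∨ ¬((x0 ∧ x1) ∧ (x1 ∧ F))) ∨ (¬T ∧ x0)
  →1  (((¬x1 ∨ ¬x0) ∨ ¬T) ∨ ¬((x0 ∧ x1) ∧ (x1 ∧ F))) ∨ (¬T ∧ x0)
  →2  (((¬x1 ∨ ¬x0) ∨ F) ∨ ¬((x0 ∧ x1) ∧ (x1 ∧ F))) ∨ (¬T ∧ x0)
  →3  ((¬x1 ∨ ¬x0) ∨ ¬((x0 ∧ x1) ∧ (x1 ∧ F))) ∨ (¬T ∧ x0)
  →4  ((¬x1 ∨ ¬x0) ∨ (¬(x0 ∧ x1) ∨ ¬(x1 ∧ F))) ∨ (¬T ∧ x0)
  →5  ((¬x1 ∨ ¬x0) ∨ ((¬x0 ∨ ¬x1) ∨ ¬(x1 ∧ F))) ∨ (¬T ∧ x0)
  →6  ((¬x1 ∨ ¬x0) ∨ ((¬x0 ∨ ¬x1) ∨ (¬x1 ∨ ¬F))) ∨ (¬T ∧ x0)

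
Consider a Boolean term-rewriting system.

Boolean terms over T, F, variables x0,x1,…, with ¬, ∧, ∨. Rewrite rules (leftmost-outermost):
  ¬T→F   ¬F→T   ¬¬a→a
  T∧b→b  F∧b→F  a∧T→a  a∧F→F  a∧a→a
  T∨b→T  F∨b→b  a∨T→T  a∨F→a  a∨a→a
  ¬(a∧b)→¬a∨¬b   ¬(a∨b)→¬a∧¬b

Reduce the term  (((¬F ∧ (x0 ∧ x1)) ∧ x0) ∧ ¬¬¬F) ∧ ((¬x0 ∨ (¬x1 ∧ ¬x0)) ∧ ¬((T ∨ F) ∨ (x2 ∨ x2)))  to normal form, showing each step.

  start: (((¬F ∧ (x0 ∧ x1)) ∧ x0) ∧ ¬¬¬F) ∧ ((¬x0 ∨ (¬x1 ∧ ¬x0)) ∧ ¬((T ∨ F) ∨ (x2 ∨ x2)))
  →1  (((T ∧ (x0 ∧ x1)) ∧ x0) ∧ ¬¬¬F) ∧ ((¬x0 ∨ (¬x1 ∧ ¬x0)) ∧ ¬((T ∨ F) ∨ (x2 ∨ x2)))
  →2  (((x0 ∧ x1) ∧ x0) ∧ ¬¬¬F) ∧ ((¬x0 ∨ (¬x1 ∧ ¬x0)) ∧ ¬((T ∨ F) ∨ (x2 ∨ x2)))
  →3  (((x0 ∧ x1) ∧ x0) ∧ ¬F) ∧ ((¬x0 ∨ (¬x1 ∧ ¬x0)) ∧ ¬((T ∨ F) ∨ (x2 ∨ x2)))
  →4  (((x0 ∧ x1) ∧ x0) ∧ T) ∧ ((¬x0 ∨ (¬x1 ∧ ¬x0)) ∧ ¬((T ∨ F) ∨ (x2 ∨ x2)))
  →5  ((x0 ∧ x1) ∧ x0) ∧ ((¬x0 ∨ (¬x1 ∧ ¬x0)) ∧ ¬((T ∨ F) ∨ (x2 ∨ x2)))
  →6  ((x0 ∧ x1) ∧ x0) ∧ ((¬x0 ∨ (¬x1 ∧ ¬x0)) ∧ (¬(T ∨ F) ∧ ¬(x2 ∨ x2)))
  →7  ((x0 ∧ x1) ∧ x0) ∧ ((¬x0 ∨ (¬x1 ∧ ¬x0)) ∧ ((¬T ∧ ¬F) ∧ ¬(x2 ∨ x2)))
  →8  ((x0 ∧ x1) ∧ x0) ∧ ((¬x0 ∨ (¬x1 ∧ ¬x0)) ∧ ((F ∧ ¬F) ∧ ¬(x2 ∨ x2)))
  →9  ((x0 ∧ x1) ∧ x0) ∧ ((¬x0 ∨ (¬x1 ∧ ¬x0)) ∧ (F ∧ ¬(x2 ∨ x2)))
  →10  ((x0 ∧ x1) ∧ x0) ∧ ((¬x0 ∨ (¬x1 ∧ ¬x0)) ∧ F)
  →11  ((x0 ∧ x1) ∧ x0) ∧ F
  →12  F

Answer: normal form = F  (in 12 steps)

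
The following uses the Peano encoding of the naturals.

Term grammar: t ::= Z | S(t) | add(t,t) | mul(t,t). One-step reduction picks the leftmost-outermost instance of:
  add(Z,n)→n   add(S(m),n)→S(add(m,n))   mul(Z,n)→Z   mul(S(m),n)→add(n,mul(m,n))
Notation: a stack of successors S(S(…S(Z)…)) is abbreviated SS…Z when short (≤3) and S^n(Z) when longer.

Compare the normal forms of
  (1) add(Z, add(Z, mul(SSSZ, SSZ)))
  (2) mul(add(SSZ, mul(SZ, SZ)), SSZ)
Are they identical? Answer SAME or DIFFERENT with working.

Answer: SAME — A ⇓ S^6(Z), B ⇓ S^6(Z)

Reduction:
Term A:
  start: add(Z, add(Z, mul(SSSZ, SSZ)))
  step 1: add(Z, mul(SSSZ, SSZ))
  step 2: mul(SSSZ, SSZ)
  step 3: add(SSZ, mul(SSZ, SSZ))
  step 4: S(add(SZ, mul(SSZ, SSZ)))
  step 5: S(S(add(Z, mul(SSZ, SSZ))))
  step 6: S(S(mul(SSZ, SSZ)))
  step 7: S(S(add(SSZ, mul(SZ, SSZ))))
  step 8: S(S(S(add(SZ, mul(SZ, SSZ)))))
  step 9: S(S(S(S(add(Z, mul(SZ, SSZ))))))
  step 10: S(S(S(S(mul(SZ, SSZ)))))
  step 11: S(S(S(S(add(SSZ, mul(Z, SSZ))))))
  step 12: S(S(S(S(S(add(SZ, mul(Z, SSZ)))))))
  step 13: S(S(S(S(S(S(add(Z, mul(Z, SSZ))))))))
  step 14: S(S(S(S(S(S(mul(Z, SSZ)))))))
  step 15: S^6(Z)

Term B:
  start: mul(add(SSZ, mul(SZ, SZ)), SSZ)
  step 1: mul(S(add(SZ, mul(SZ, SZ))), SSZ)
  step 2: add(SSZ, mul(add(SZ, mul(SZ, SZ)), SSZ))
  step 3: S(add(SZ, mul(add(SZ, mul(SZ, SZ)), SSZ)))
  step 4: S(S(add(Z, mul(add(SZ, mul(SZ, SZ)), SSZ))))
  step 5: S(S(mul(add(SZ, mul(SZ, SZ)), SSZ)))
  step 6: S(S(mul(S(add(Z, mul(SZ, SZ))), SSZ)))
  step 7: S(S(add(SSZ, mul(add(Z, mul(SZ, SZ)), SSZ))))
  step 8: S(S(S(add(SZ, mul(add(Z, mul(SZ, SZ)), SSZ)))))
  step 9: S(S(S(S(add(Z, mul(add(Z, mul(SZ, SZ)), SSZ))))))
  step 10: S(S(S(S(mul(add(Z, mul(SZ, SZ)), SSZ)))))
  step 11: S(S(S(S(mul(mul(SZ, SZ), SSZ)))))
  step 12: S(S(S(S(mul(add(SZ, mul(Z, SZ)), SSZ)))))
  step 13: S(S(S(S(mul(S(add(Z, mul(Z, SZ))), SSZ)))))
  step 14: S(S(S(S(add(SSZ, mul(add(Z, mul(Z, SZ)), SSZ))))))
  step 15: S(S(S(S(S(add(SZ, mul(add(Z, mul(Z, SZ)), SSZ)))))))
  step 16: S(S(S(S(S(S(add(Z, mul(add(Z, mul(Z, SZ)), SSZ))))))))
  step 17: S(S(S(S(S(S(mul(add(Z, mul(Z, SZ)), SSZ)))))))
  step 18: S(S(S(S(S(S(mul(mul(Z, SZ), SSZ)))))))
  step 19: S(S(S(S(S(S(mul(Z, SSZ)))))))
  step 20: S^6(Z)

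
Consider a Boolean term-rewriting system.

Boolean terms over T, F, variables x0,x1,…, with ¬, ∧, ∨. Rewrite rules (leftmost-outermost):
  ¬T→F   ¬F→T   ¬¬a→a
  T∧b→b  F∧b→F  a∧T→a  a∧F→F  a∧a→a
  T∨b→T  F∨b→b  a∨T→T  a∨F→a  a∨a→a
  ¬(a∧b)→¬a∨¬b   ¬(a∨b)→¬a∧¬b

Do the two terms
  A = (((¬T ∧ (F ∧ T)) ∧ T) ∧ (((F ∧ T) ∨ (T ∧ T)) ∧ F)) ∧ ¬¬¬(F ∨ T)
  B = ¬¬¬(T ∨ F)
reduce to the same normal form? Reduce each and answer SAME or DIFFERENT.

Term A:
  start: (((¬T ∧ (F ∧ T)) ∧ T) ∧ (((F ∧ T) ∨ (T ∧ T)) ∧ F)) ∧ ¬¬¬(F ∨ T)
  step 1: ((¬T ∧ (F ∧ T)) ∧ (((F ∧ T) ∨ (T ∧ T)) ∧ F)) ∧ ¬¬¬(F ∨ T)
  step 2: ((F ∧ (F ∧ T)) ∧ (((F ∧ T) ∨ (T ∧ T)) ∧ F)) ∧ ¬¬¬(F ∨ T)
  step 3: (F ∧ (((F ∧ T) ∨ (T ∧ T)) ∧ F)) ∧ ¬¬¬(F ∨ T)
  step 4: F ∧ ¬¬¬(F ∨ T)
  step 5: F

Term B:
  start: ¬¬¬(T ∨ F)
  step 1: ¬(T ∨ F)
  step 2: ¬T ∧ ¬F
  step 3: F ∧ ¬F
  step 4: F

Answer: SAME — A ⇓ F, B ⇓ F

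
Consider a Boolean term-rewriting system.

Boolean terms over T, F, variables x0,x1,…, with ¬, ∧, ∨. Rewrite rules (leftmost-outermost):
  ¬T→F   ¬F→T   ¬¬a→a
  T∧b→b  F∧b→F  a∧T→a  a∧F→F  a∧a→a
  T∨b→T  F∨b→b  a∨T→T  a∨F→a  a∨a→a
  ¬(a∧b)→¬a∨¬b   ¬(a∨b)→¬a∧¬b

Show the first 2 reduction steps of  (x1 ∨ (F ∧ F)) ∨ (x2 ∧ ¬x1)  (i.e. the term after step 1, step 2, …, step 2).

  start: (x1 ∨ (F ∧ F)) ∨ (x2 ∧ ¬x1)
  →1  (x1 ∨ F) ∨ (x2 ∧ ¬x1)
  →2  x1 ∨ (x2 ∧ ¬x1)

Answer: after 2 steps: x1 ∨ (x2 ∧ ¬x1)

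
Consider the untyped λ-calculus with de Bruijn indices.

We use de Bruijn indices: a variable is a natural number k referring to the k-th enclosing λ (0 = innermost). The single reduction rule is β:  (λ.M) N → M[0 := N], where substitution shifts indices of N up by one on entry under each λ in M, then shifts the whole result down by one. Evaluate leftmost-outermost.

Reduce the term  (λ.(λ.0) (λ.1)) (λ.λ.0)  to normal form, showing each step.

  start: (λ.(λ.0) (λ.1)) (λ.λ.0)
  step 1: (λ.0) (λ.λ.λ.0)
  step 2: λ.λ.λ.0

Answer: normal form = λ.λ.λ.0  (in 2 steps)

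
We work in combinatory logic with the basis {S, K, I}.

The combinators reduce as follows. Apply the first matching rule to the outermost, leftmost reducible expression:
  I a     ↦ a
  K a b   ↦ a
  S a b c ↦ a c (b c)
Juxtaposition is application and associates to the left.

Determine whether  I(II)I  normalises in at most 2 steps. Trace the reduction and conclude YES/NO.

Answer: NO — after 2 steps the term is II, not yet normal

Working:
  start: I(II)I
  [1] III
  [2] II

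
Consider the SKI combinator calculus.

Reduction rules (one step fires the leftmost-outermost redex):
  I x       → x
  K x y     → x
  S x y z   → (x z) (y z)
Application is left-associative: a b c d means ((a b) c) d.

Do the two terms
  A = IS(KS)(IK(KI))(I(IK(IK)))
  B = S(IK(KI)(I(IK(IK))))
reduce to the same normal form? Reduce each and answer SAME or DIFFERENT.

Term A:
  start: IS(KS)(IK(KI))(I(IK(IK)))
  →1  S(KS)(IK(KI))(I(IK(IK)))
  →2  KS(I(IK(IK)))(IK(KI)(I(IK(IK))))
  →3  S(IK(KI)(I(IK(IK))))
  →4  S(K(KI)(I(IK(IK))))
  →5  S(KI)

Term B:
  start: S(IK(KI)(I(IK(IK))))
  →1  S(K(KI)(I(IK(IK))))
  →2  S(KI)

Answer: SAME — A ⇓ S(KI), B ⇓ S(KI)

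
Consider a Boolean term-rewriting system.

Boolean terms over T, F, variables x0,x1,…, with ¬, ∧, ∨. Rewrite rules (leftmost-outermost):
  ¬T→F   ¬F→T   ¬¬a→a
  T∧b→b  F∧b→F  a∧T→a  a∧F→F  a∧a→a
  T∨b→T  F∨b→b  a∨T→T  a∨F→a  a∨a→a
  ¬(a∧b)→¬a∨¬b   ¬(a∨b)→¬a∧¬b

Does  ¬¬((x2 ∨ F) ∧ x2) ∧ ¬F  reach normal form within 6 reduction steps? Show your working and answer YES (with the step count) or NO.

  start: ¬¬((x2 ∨ F) ∧ x2) ∧ ¬F
  →1  ((x2 ∨ F) ∧ x2) ∧ ¬F
  →2  (x2 ∧ x2) ∧ ¬F
  →3  x2 ∧ ¬F
  →4  x2 ∧ T
  →5  x2

Answer: YES — reaches normal form x2 in 5 ≤ 6 steps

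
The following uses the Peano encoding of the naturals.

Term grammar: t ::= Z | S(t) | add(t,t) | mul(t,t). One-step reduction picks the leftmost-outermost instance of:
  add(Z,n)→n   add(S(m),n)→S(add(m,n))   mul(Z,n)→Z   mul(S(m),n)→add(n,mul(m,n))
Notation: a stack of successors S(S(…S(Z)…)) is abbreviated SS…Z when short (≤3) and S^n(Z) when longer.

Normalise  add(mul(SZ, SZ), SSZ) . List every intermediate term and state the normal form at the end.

  start: add(mul(SZ, SZ), SSZ)
  [1] add(add(SZ, mul(Z, SZ)), SSZ)
  [2] add(S(add(Z, mul(Z, SZ))), SSZ)
  [3] S(add(add(Z, mul(Z, SZ)), SSZ))
  [4] S(add(mul(Z, SZ), SSZ))
  [5] S(add(Z, SSZ))
  [6] SSSZ

Answer: normal form = SSSZ  (in 6 steps)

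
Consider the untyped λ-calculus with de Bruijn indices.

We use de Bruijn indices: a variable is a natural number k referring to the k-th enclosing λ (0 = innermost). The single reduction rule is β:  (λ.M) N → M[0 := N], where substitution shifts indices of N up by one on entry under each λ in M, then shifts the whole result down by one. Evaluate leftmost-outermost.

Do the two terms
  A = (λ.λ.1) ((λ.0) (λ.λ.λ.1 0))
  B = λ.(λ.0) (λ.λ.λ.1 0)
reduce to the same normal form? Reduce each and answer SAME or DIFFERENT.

Term A:
  start: (λ.λ.1) ((λ.0) (λ.λ.λ.1 0))
  →1  λ.(λ.0) (λ.λ.λ.1 0)
  →2  λ.λ.λ.λ.1 0

Term B:
  start: λ.(λ.0) (λ.λ.λ.1 0)
  →1  λ.λ.λ.λ.1 0

Answer: SAME — A ⇓ λ.λ.λ.λ.1 0, B ⇓ λ.λ.λ.λ.1 0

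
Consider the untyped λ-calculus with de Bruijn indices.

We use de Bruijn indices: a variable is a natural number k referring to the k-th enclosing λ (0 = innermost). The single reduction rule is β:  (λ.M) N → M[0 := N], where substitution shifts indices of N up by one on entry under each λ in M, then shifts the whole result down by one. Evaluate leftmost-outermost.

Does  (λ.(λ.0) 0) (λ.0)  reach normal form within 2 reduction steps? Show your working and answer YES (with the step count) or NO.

Answer: YES — reaches normal form λ.0 in 2 ≤ 2 steps

Reduction:
  start: (λ.(λ.0) 0) (λ.0)
  step 1: (λ.0) (λ.0)
  step 2: λ.0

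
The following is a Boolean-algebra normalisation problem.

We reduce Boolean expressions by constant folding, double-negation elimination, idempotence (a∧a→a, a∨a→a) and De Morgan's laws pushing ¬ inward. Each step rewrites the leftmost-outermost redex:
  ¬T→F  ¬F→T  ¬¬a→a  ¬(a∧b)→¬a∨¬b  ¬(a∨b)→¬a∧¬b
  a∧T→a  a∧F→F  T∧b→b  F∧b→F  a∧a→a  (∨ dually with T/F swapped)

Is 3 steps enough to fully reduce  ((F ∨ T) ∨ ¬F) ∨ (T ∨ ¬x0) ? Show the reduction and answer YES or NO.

Answer: YES — reaches normal form T in 3 ≤ 3 steps

Reduction:
  start: ((F ∨ T) ∨ ¬F) ∨ (T ∨ ¬x0)
  step 1: (T ∨ ¬F) ∨ (T ∨ ¬x0)
  step 2: T ∨ (T ∨ ¬x0)
  step 3: T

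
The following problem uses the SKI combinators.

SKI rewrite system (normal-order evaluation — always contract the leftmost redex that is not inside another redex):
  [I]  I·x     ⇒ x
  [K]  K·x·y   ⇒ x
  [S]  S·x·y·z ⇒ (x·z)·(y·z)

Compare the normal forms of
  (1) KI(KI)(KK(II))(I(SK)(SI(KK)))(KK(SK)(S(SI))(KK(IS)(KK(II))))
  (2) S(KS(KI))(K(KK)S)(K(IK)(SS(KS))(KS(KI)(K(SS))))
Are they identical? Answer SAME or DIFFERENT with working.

Answer: DIFFERENT — A ⇓ SK(SI(KK)), B ⇓ S(K(S(K(SS))))K

Derivation:
Term A:
  start: KI(KI)(KK(II))(I(SK)(SI(KK)))(KK(SK)(S(SI))(KK(IS)(KK(II))))
  step 1: I(KK(II))(I(SK)(SI(KK)))(KK(SK)(S(SI))(KK(IS)(KK(II))))
  step 2: KK(II)(I(SK)(SI(KK)))(KK(SK)(S(SI))(KK(IS)(KK(II))))
  step 3: K(I(SK)(SI(KK)))(KK(SK)(S(SI))(KK(IS)(KK(II))))
  step 4: I(SK)(SI(KK))
  step 5: SK(SI(KK))

Term B:
  start: S(KS(KI))(K(KK)S)(K(IK)(SS(KS))(KS(KI)(K(SS))))
  step 1: KS(KI)(K(IK)(SS(KS))(KS(KI)(K(SS))))(K(KK)S(K(IK)(SS(KS))(KS(KI)(K(SS)))))
  step 2: S(K(IK)(SS(KS))(KS(KI)(K(SS))))(K(KK)S(K(IK)(SS(KS))(KS(KI)(K(SS)))))
  step 3: S(IK(KS(KI)(K(SS))))(K(KK)S(K(IK)(SS(KS))(KS(KI)(K(SS)))))
  step 4: S(K(KS(KI)(K(SS))))(K(KK)S(K(IK)(SS(KS))(KS(KI)(K(SS)))))
  step 5: S(K(S(K(SS))))(K(KK)S(K(IK)(SS(KS))(KS(KI)(K(SS)))))
  step 6: S(K(S(K(SS))))(KK(K(IK)(SS(KS))(KS(KI)(K(SS)))))
  step 7: S(K(S(K(SS))))K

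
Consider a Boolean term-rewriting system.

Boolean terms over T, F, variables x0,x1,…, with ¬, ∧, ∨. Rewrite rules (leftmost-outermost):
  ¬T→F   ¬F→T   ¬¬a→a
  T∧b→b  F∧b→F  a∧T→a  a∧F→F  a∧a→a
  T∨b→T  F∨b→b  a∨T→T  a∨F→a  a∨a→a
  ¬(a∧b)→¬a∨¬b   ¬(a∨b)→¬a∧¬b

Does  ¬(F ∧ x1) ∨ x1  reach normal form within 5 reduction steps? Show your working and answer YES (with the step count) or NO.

Answer: YES — reaches normal form T in 4 ≤ 5 steps

Reduction:
  start: ¬(F ∧ x1) ∨ x1
  →1  (¬F ∨ ¬x1) ∨ x1
  →2  (T ∨ ¬x1) ∨ x1
  →3  T ∨ x1
  →4  T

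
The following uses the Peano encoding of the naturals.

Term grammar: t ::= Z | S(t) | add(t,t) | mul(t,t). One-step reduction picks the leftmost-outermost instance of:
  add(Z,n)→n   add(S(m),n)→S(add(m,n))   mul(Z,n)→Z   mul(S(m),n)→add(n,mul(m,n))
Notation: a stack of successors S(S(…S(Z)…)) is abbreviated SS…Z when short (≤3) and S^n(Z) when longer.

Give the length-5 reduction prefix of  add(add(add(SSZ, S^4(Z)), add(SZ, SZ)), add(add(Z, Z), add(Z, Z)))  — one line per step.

Answer: after 5 steps: S(add(S(add(add(Z, S^4(Z)), add(SZ, SZ))), add(add(Z, Z), add(Z, Z))))

Working:
  start: add(add(add(SSZ, S^4(Z)), add(SZ, SZ)), add(add(Z, Z), add(Z, Z)))
  [1] add(add(S(add(SZ, S^4(Z))), add(SZ, SZ)), add(add(Z, Z), add(Z, Z)))
  [2] add(S(add(add(SZ, S^4(Z)), add(SZ, SZ))), add(add(Z, Z), add(Z, Z)))
  [3] S(add(add(add(SZ, S^4(Z)), add(SZ, SZ)), add(add(Z, Z), add(Z, Z))))
  [4] S(add(add(S(add(Z, S^4(Z))), add(SZ, SZ)), add(add(Z, Z), add(Z, Z))))
  [5] S(add(S(add(add(Z, S^4(Z)), add(SZ, SZ))), add(add(Z, Z), add(Z, Z))))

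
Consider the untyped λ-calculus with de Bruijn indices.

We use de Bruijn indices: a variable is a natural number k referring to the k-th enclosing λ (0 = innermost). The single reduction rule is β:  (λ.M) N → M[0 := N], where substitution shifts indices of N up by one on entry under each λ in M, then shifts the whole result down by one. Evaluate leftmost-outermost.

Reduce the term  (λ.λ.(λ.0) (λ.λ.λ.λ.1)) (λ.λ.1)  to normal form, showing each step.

  start: (λ.λ.(λ.0) (λ.λ.λ.λ.1)) (λ.λ.1)
  step 1: λ.(λ.0) (λ.λ.λ.λ.1)
  step 2: λ.λ.λ.λ.λ.1

Answer: normal form = λ.λ.λ.λ.λ.1  (in 2 steps)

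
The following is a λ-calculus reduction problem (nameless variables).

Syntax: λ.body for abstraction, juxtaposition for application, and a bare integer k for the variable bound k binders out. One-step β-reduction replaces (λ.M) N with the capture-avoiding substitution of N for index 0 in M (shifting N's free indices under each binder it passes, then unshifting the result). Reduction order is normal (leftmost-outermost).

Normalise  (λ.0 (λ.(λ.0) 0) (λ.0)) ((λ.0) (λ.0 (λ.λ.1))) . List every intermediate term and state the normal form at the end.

  start: (λ.0 (λ.(λ.0) 0) (λ.0)) ((λ.0) (λ.0 (λ.λ.1)))
  [1] (λ.0) (λ.0 (λ.λ.1)) (λ.(λ.0) 0) (λ.0)
  [2] (λ.0 (λ.λ.1)) (λ.(λ.0) 0) (λ.0)
  [3] (λ.(λ.0) 0) (λ.λ.1) (λ.0)
  [4] (λ.0) (λ.λ.1) (λ.0)
  [5] (λ.λ.1) (λ.0)
  [6] λ.λ.0

Answer: normal form = λ.λ.0  (in 6 steps)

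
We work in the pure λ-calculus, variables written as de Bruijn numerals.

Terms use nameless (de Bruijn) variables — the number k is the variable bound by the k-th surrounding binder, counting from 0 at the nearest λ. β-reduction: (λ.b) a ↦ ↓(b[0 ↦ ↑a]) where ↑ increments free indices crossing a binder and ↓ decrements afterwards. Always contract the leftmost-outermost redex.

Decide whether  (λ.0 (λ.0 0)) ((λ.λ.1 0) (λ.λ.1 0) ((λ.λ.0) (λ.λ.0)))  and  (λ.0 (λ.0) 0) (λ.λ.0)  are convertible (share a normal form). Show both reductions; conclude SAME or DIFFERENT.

Answer: DIFFERENT — A ⇓ λ.0 0, B ⇓ λ.λ.0

Working:
Term A:
  start: (λ.0 (λ.0 0)) ((λ.λ.1 0) (λ.λ.1 0) ((λ.λ.0) (λ.λ.0)))
  step 1: (λ.λ.1 0) (λ.λ.1 0) ((λ.λ.0) (λ.λ.0)) (λ.0 0)
  step 2: (λ.(λ.λ.1 0) 0) ((λ.λ.0) (λ.λ.0)) (λ.0 0)
  step 3: (λ.λ.1 0) ((λ.λ.0) (λ.λ.0)) (λ.0 0)
  step 4: (λ.(λ.λ.0) (λ.λ.0) 0) (λ.0 0)
  step 5: (λ.λ.0) (λ.λ.0) (λ.0 0)
  step 6: (λ.0) (λ.0 0)
  step 7: λ.0 0

Term B:
  start: (λ.0 (λ.0) 0) (λ.λ.0)
  step 1: (λ.λ.0) (λ.0) (λ.λ.0)
  step 2: (λ.0) (λ.λ.0)
  step 3: λ.λ.0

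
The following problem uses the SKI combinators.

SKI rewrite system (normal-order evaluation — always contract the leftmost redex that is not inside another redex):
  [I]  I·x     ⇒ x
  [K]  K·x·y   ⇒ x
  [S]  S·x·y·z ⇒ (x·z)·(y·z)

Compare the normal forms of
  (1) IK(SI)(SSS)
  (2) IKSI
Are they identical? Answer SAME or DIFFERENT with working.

Term A:
  start: IK(SI)(SSS)
  →1  K(SI)(SSS)
  →2  SI

Term B:
  start: IKSI
  →1  KSI
  →2  S

Answer: DIFFERENT — A ⇓ SI, B ⇓ S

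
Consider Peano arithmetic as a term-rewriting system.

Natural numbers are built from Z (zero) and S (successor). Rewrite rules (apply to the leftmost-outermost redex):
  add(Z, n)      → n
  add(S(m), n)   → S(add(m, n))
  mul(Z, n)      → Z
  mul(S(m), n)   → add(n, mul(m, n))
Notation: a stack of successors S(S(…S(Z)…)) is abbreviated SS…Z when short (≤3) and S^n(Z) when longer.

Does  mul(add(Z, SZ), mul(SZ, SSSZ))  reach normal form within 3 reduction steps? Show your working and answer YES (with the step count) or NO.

  start: mul(add(Z, SZ), mul(SZ, SSSZ))
  step 1: mul(SZ, mul(SZ, SSSZ))
  step 2: add(mul(SZ, SSSZ), mul(Z, mul(SZ, SSSZ)))
  step 3: add(add(SSSZ, mul(Z, SSSZ)), mul(Z, mul(SZ, SSSZ)))

Answer: NO — after 3 steps the term is add(add(SSSZ, mul(Z, SSSZ)), mul(Z, mul(SZ, SSSZ))), not yet normal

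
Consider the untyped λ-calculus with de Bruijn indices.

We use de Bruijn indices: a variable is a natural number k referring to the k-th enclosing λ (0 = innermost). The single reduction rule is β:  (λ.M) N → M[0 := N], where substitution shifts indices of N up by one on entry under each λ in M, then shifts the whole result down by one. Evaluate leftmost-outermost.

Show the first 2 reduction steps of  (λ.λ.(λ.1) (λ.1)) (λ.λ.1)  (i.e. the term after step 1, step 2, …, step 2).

Answer: after 2 steps: λ.0

Working:
  start: (λ.λ.(λ.1) (λ.1)) (λ.λ.1)
  →1  λ.(λ.1) (λ.1)
  →2  λ.0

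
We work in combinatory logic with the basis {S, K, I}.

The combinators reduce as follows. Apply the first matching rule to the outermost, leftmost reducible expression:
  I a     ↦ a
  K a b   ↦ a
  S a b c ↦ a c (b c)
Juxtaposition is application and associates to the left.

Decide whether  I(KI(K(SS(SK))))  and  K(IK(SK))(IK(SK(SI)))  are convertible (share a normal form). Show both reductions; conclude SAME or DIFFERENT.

Term A:
  start: I(KI(K(SS(SK))))
  [1] KI(K(SS(SK)))
  [2] I

Term B:
  start: K(IK(SK))(IK(SK(SI)))
  [1] IK(SK)
  [2] K(SK)

Answer: DIFFERENT — A ⇓ I, B ⇓ K(SK)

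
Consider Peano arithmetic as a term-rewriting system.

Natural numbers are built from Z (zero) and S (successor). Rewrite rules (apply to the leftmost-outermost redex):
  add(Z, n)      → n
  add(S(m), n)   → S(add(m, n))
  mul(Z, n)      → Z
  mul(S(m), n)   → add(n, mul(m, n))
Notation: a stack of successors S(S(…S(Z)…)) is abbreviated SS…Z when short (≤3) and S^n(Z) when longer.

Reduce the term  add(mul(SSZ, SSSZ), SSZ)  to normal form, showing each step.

Answer: normal form = S^8(Z)  (in 18 steps)

Working:
  start: add(mul(SSZ, SSSZ), SSZ)
  step 1: add(add(SSSZ, mul(SZ, SSSZ)), SSZ)
  step 2: add(S(add(SSZ, mul(SZ, SSSZ))), SSZ)
  step 3: S(add(add(SSZ, mul(SZ, SSSZ)), SSZ))
  step 4: S(add(S(add(SZ, mul(SZ, SSSZ))), SSZ))
  step 5: S(S(add(add(SZ, mul(SZ, SSSZ)), SSZ)))
  step 6: S(S(add(S(add(Z, mul(SZ, SSSZ))), SSZ)))
  step 7: S(S(S(add(add(Z, mul(SZ, SSSZ)), SSZ))))
  step 8: S(S(S(add(mul(SZ, SSSZ), SSZ))))
  step 9: S(S(S(add(add(SSSZ, mul(Z, SSSZ)), SSZ))))
  step 10: S(S(S(add(S(add(SSZ, mul(Z, SSSZ))), SSZ))))
  step 11: S(S(S(S(add(add(SSZ, mul(Z, SSSZ)), SSZ)))))
  step 12: S(S(S(S(add(S(add(SZ, mul(Z, SSSZ))), SSZ)))))
  step 13: S(S(S(S(S(add(add(SZ, mul(Z, SSSZ)), SSZ))))))
  step 14: S(S(S(S(S(add(S(add(Z, mul(Z, SSSZ))), SSZ))))))
  step 15: S(S(S(S(S(S(add(add(Z, mul(Z, SSSZ)), SSZ)))))))
  step 16: S(S(S(S(S(S(add(mul(Z, SSSZ), SSZ)))))))
  step 17: S(S(S(S(S(S(add(Z, SSZ)))))))
  step 18: S^8(Z)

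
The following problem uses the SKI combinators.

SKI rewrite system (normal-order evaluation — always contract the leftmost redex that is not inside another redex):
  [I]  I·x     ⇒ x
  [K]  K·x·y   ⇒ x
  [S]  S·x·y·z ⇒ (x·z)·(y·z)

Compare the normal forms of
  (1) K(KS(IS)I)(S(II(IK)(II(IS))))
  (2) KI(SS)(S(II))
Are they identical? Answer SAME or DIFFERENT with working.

Term A:
  start: K(KS(IS)I)(S(II(IK)(II(IS))))
  [1] KS(IS)I
  [2] SI

Term B:
  start: KI(SS)(S(II))
  [1] I(S(II))
  [2] S(II)
  [3] SI

Answer: SAME — A ⇓ SI, B ⇓ SI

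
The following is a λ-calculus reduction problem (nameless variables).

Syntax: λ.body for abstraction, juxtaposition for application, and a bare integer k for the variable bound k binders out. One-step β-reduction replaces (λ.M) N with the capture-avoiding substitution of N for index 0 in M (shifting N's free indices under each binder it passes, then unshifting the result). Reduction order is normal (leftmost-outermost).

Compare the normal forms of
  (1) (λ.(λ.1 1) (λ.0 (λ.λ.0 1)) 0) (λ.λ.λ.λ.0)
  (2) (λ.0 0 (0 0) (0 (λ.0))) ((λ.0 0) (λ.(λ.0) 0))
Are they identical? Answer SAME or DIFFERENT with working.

Term A:
  start: (λ.(λ.1 1) (λ.0 (λ.λ.0 1)) 0) (λ.λ.λ.λ.0)
  →1  (λ.(λ.λ.λ.λ.0) (λ.λ.λ.λ.0)) (λ.0 (λ.λ.0 1)) (λ.λ.λ.λ.0)
  →2  (λ.λ.λ.λ.0) (λ.λ.λ.λ.0) (λ.λ.λ.λ.0)
  →3  (λ.λ.λ.0) (λ.λ.λ.λ.0)
  →4  λ.λ.0

Term B:
  start: (λ.0 0 (0 0) (0 (λ.0))) ((λ.0 0) (λ.(λ.0) 0))
  →1  (λ.0 0) (λ.(λ.0) 0) ((λ.0 0) (λ.(λ.0) 0)) ((λ.0 0) (λ.(λ.0) 0) ((λ.0 0) (λ.(λ.0) 0))) ((λ.0 0) (λ.(λ.0) 0) (λ.0))
  →2  (λ.(λ.0) 0) (λ.(λ.0) 0) ((λ.0 0) (λ.(λ.0) 0)) ((λ.0 0) (λ.(λ.0) 0) ((λ.0 0) (λ.(λ.0) 0))) ((λ.0 0) (λ.(λ.0) 0) (λ.0))
  →3  (λ.0) (λ.(λ.0) 0) ((λ.0 0) (λ.(λ.0) 0)) ((λ.0 0) (λ.(λ.0) 0) ((λ.0 0) (λ.(λ.0) 0))) ((λ.0 0) (λ.(λ.0) 0) (λ.0))
  →4  (λ.(λ.0) 0) ((λ.0 0) (λ.(λ.0) 0)) ((λ.0 0) (λ.(λ.0) 0) ((λ.0 0) (λ.(λ.0) 0))) ((λ.0 0) (λ.(λ.0) 0) (λ.0))
  →5  (λ.0) ((λ.0 0) (λ.(λ.0) 0)) ((λ.0 0) (λ.(λ.0) 0) ((λ.0 0) (λ.(λ.0) 0))) ((λ.0 0) (λ.(λ.0) 0) (λ.0))
  →6  (λ.0 0) (λ.(λ.0) 0) ((λ.0 0) (λ.(λ.0) 0) ((λ.0 0) (λ.(λ.0) 0))) ((λ.0 0) (λ.(λ.0) 0) (λ.0))
  →7  (λ.(λ.0) 0) (λ.(λ.0) 0) ((λ.0 0) (λ.(λ.0) 0) ((λ.0 0) (λ.(λ.0) 0))) ((λ.0 0) (λ.(λ.0) 0) (λ.0))
  →8  (λ.0) (λ.(λ.0) 0) ((λ.0 0) (λ.(λ.0) 0) ((λ.0 0) (λ.(λ.0) 0))) ((λ.0 0) (λ.(λ.0) 0) (λ.0))
  →9  (λ.(λ.0) 0) ((λ.0 0) (λ.(λ.0) 0) ((λ.0 0) (λ.(λ.0) 0))) ((λ.0 0) (λ.(λ.0) 0) (λ.0))
  →10  (λ.0) ((λ.0 0) (λ.(λ.0) 0) ((λ.0 0) (λ.(λ.0) 0))) ((λ.0 0) (λ.(λ.0) 0) (λ.0))
  →11  (λ.0 0) (λ.(λ.0) 0) ((λ.0 0) (λ.(λ.0) 0)) ((λ.0 0) (λ.(λ.0) 0) (λ.0))
  →12  (λ.(λ.0) 0) (λ.(λ.0) 0) ((λ.0 0) (λ.(λ.0) 0)) ((λ.0 0) (λ.(λ.0) 0) (λ.0))
  →13  (λ.0) (λ.(λ.0) 0) ((λ.0 0) (λ.(λ.0) 0)) ((λ.0 0) (λ.(λ.0) 0) (λ.0))
  →14  (λ.(λ.0) 0) ((λ.0 0) (λ.(λ.0) 0)) ((λ.0 0) (λ.(λ.0) 0) (λ.0))
  →15  (λ.0) ((λ.0 0) (λ.(λ.0) 0)) ((λ.0 0) (λ.(λ.0) 0) (λ.0))
  →16  (λ.0 0) (λ.(λ.0) 0) ((λ.0 0) (λ.(λ.0) 0) (λ.0))
  →17  (λ.(λ.0) 0) (λ.(λ.0) 0) ((λ.0 0) (λ.(λ.0) 0) (λ.0))
  →18  (λ.0) (λ.(λ.0) 0) ((λ.0 0) (λ.(λ.0) 0) (λ.0))
  →19  (λ.(λ.0) 0) ((λ.0 0) (λ.(λ.0) 0) (λ.0))
  →20  (λ.0) ((λ.0 0) (λ.(λ.0) 0) (λ.0))
  →21  (λ.0 0) (λ.(λ.0) 0) (λ.0)
  →22  (λ.(λ.0) 0) (λ.(λ.0) 0) (λ.0)
  →23  (λ.0) (λ.(λ.0) 0) (λ.0)
  →24  (λ.(λ.0) 0) (λ.0)
  →25  (λ.0) (λ.0)
  →26  λ.0

Answer: DIFFERENT — A ⇓ λ.λ.0, B ⇓ λ.0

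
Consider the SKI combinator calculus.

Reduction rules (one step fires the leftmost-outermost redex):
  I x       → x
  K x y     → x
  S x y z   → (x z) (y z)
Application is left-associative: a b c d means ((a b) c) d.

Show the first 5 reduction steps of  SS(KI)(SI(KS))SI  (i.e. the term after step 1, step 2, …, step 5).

  start: SS(KI)(SI(KS))SI
  →1  S(SI(KS))(KI(SI(KS)))SI
  →2  SI(KS)S(KI(SI(KS))S)I
  →3  IS(KSS)(KI(SI(KS))S)I
  →4  S(KSS)(KI(SI(KS))S)I
  →5  KSSI(KI(SI(KS))SI)

Answer: after 5 steps: KSSI(KI(SI(KS))SI)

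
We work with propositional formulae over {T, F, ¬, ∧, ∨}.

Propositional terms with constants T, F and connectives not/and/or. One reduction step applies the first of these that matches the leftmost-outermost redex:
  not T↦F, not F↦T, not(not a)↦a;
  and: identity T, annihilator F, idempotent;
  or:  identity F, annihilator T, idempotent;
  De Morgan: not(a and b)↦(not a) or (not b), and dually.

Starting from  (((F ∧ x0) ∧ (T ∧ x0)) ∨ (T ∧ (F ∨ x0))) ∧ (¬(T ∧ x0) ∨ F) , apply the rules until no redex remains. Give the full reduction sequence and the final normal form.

Answer: normal form = x0 ∧ ¬x0  (in 9 steps)

Derivation:
  start: (((F ∧ x0) ∧ (T ∧ x0)) ∨ (T ∧ (F ∨ x0))) ∧ (¬(T ∧ x0) ∨ F)
  step 1: ((F ∧ (T ∧ x0)) ∨ (T ∧ (F ∨ x0))) ∧ (¬(T ∧ x0) ∨ F)
  step 2: (F ∨ (T ∧ (F ∨ x0))) ∧ (¬(T ∧ x0) ∨ F)
  step 3: (T ∧ (F ∨ x0)) ∧ (¬(T ∧ x0) ∨ F)
  step 4: (F ∨ x0) ∧ (¬(T ∧ x0) ∨ F)
  step 5: x0 ∧ (¬(T ∧ x0) ∨ F)
  step 6: x0 ∧ ¬(T ∧ x0)
  step 7: x0 ∧ (¬T ∨ ¬x0)
  step 8: x0 ∧ (F ∨ ¬x0)
  step 9: x0 ∧ ¬x0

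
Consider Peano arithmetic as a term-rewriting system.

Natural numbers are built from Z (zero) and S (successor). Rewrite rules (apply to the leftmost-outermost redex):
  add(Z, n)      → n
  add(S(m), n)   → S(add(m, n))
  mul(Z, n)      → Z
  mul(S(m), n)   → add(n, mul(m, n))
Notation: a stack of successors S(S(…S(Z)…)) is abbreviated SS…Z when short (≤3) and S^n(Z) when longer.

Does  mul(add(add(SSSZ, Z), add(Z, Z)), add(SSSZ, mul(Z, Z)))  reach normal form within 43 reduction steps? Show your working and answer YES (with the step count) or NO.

  start: mul(add(add(SSSZ, Z), add(Z, Z)), add(SSSZ, mul(Z, Z)))
  →1  mul(add(S(add(SSZ, Z)), add(Z, Z)), add(SSSZ, mul(Z, Z)))
  →2  mul(S(add(add(SSZ, Z), add(Z, Z))), add(SSSZ, mul(Z, Z)))
  →3  add(add(SSSZ, mul(Z, Z)), mul(add(add(SSZ, Z), add(Z, Z)), add(SSSZ, mul(Z, Z))))
  →4  add(S(add(SSZ, mul(Z, Z))), mul(add(add(SSZ, Z), add(Z, Z)), add(SSSZ, mul(Z, Z))))
  →5  S(add(add(SSZ, mul(Z, Z)), mul(add(add(SSZ, Z), add(Z, Z)), add(SSSZ, mul(Z, Z)))))
  →6  S(add(S(add(SZ, mul(Z, Z))), mul(add(add(SSZ, Z), add(Z, Z)), add(SSSZ, mul(Z, Z)))))
  →7  S(S(add(add(SZ, mul(Z, Z)), mul(add(add(SSZ, Z), add(Z, Z)), add(SSSZ, mul(Z, Z))))))
  →8  S(S(add(S(add(Z, mul(Z, Z))), mul(add(add(SSZ, Z), add(Z, Z)), add(SSSZ, mul(Z, Z))))))
  →9  S(S(S(add(add(Z, mul(Z, Z)), mul(add(add(SSZ, Z), add(Z, Z)), add(SSSZ, mul(Z, Z)))))))
  →10  S(S(S(add(mul(Z, Z), mul(add(add(SSZ, Z), add(Z, Z)), add(SSSZ, mul(Z, Z)))))))
  →11  S(S(S(add(Z, mul(add(add(SSZ, Z), add(Z, Z)), add(SSSZ, mul(Z, Z)))))))
  →12  S(S(S(mul(add(add(SSZ, Z), add(Z, Z)), add(SSSZ, mul(Z, Z))))))
  →13  S(S(S(mul(add(S(add(SZ, Z)), add(Z, Z)), add(SSSZ, mul(Z, Z))))))
  →14  S(S(S(mul(S(add(add(SZ, Z), add(Z, Z))), add(SSSZ, mul(Z, Z))))))
  →15  S(S(S(add(add(SSSZ, mul(Z, Z)), mul(add(add(SZ, Z), add(Z, Z)), add(SSSZ, mul(Z, Z)))))))
  →16  S(S(S(add(S(add(SSZ, mul(Z, Z))), mul(add(add(SZ, Z), add(Z, Z)), add(SSSZ, mul(Z, Z)))))))
  →17  S(S(S(S(add(add(SSZ, mul(Z, Z)), mul(add(add(SZ, Z), add(Z, Z)), add(SSSZ, mul(Z, Z))))))))
  →18  S(S(S(S(add(S(add(SZ, mul(Z, Z))), mul(add(add(SZ, Z), add(Z, Z)), add(SSSZ, mul(Z, Z))))))))
  →19  S(S(S(S(S(add(add(SZ, mul(Z, Z)), mul(add(add(SZ, Z), add(Z, Z)), add(SSSZ, mul(Z, Z)))))))))
  →20  S(S(S(S(S(add(S(add(Z, mul(Z, Z))), mul(add(add(SZ, Z), add(Z, Z)), add(SSSZ, mul(Z, Z)))))))))
  →21  S(S(S(S(S(S(add(add(Z, mul(Z, Z)), mul(add(add(SZ, Z), add(Z, Z)), add(SSSZ, mul(Z, Z))))))))))
  →22  S(S(S(S(S(S(add(mul(Z, Z), mul(add(add(SZ, Z), add(Z, Z)), add(SSSZ, mul(Z, Z))))))))))
  →23  S(S(S(S(S(S(add(Z, mul(add(add(SZ, Z), add(Z, Z)), add(SSSZ, mul(Z, Z))))))))))
  →24  S(S(S(S(S(S(mul(add(add(SZ, Z), add(Z, Z)), add(SSSZ, mul(Z, Z)))))))))
  →25  S(S(S(S(S(S(mul(add(S(add(Z, Z)), add(Z, Z)), add(SSSZ, mul(Z, Z)))))))))
  →26  S(S(S(S(S(S(mul(S(add(add(Z, Z), add(Z, Z))), add(SSSZ, mul(Z, Z)))))))))
  →27  S(S(S(S(S(S(add(add(SSSZ, mul(Z, Z)), mul(add(add(Z, Z), add(Z, Z)), add(SSSZ, mul(Z, Z))))))))))
  →28  S(S(S(S(S(S(add(S(add(SSZ, mul(Z, Z))), mul(add(add(Z, Z), add(Z, Z)), add(SSSZ, mul(Z, Z))))))))))
  →29  S(S(S(S(S(S(S(add(add(SSZ, mul(Z, Z)), mul(add(add(Z, Z), add(Z, Z)), add(SSSZ, mul(Z, Z)))))))))))
  →30  S(S(S(S(S(S(S(add(S(add(SZ, mul(Z, Z))), mul(add(add(Z, Z), add(Z, Z)), add(SSSZ, mul(Z, Z)))))))))))
  →31  S(S(S(S(S(S(S(S(add(add(SZ, mul(Z, Z)), mul(add(add(Z, Z), add(Z, Z)), add(SSSZ, mul(Z, Z))))))))))))
  →32  S(S(S(S(S(S(S(S(add(S(add(Z, mul(Z, Z))), mul(add(add(Z, Z), add(Z, Z)), add(SSSZ, mul(Z, Z))))))))))))
  →33  S(S(S(S(S(S(S(S(S(add(add(Z, mul(Z, Z)), mul(add(add(Z, Z), add(Z, Z)), add(SSSZ, mul(Z, Z)))))))))))))
  →34  S(S(S(S(S(S(S(S(S(add(mul(Z, Z), mul(add(add(Z, Z), add(Z, Z)), add(SSSZ, mul(Z, Z)))))))))))))
  →35  S(S(S(S(S(S(S(S(S(add(Z, mul(add(add(Z, Z), add(Z, Z)), add(SSSZ, mul(Z, Z)))))))))))))
  →36  S(S(S(S(S(S(S(S(S(mul(add(add(Z, Z), add(Z, Z)), add(SSSZ, mul(Z, Z))))))))))))
  →37  S(S(S(S(S(S(S(S(S(mul(add(Z, add(Z, Z)), add(SSSZ, mul(Z, Z))))))))))))
  →38  S(S(S(S(S(S(S(S(S(mul(add(Z, Z), add(SSSZ, mul(Z, Z))))))))))))
  →39  S(S(S(S(S(S(S(S(S(mul(Z, add(SSSZ, mul(Z, Z))))))))))))
  →40  S^9(Z)

Answer: YES — reaches normal form S^9(Z) in 40 ≤ 43 steps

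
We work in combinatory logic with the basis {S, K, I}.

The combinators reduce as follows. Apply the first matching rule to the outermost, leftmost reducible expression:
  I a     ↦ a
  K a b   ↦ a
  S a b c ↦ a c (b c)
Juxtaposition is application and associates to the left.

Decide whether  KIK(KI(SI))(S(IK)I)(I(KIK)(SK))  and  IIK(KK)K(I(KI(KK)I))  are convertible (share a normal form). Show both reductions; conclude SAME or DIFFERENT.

Answer: DIFFERENT — A ⇓ SK, B ⇓ K

Working:
Term A:
  start: KIK(KI(SI))(S(IK)I)(I(KIK)(SK))
  →1  I(KI(SI))(S(IK)I)(I(KIK)(SK))
  →2  KI(SI)(S(IK)I)(I(KIK)(SK))
  →3  I(S(IK)I)(I(KIK)(SK))
  →4  S(IK)I(I(KIK)(SK))
  →5  IK(I(KIK)(SK))(I(I(KIK)(SK)))
  →6  K(I(KIK)(SK))(I(I(KIK)(SK)))
  →7  I(KIK)(SK)
  →8  KIK(SK)
  →9  I(SK)
  →10  SK

Term B:
  start: IIK(KK)K(I(KI(KK)I))
  →1  IK(KK)K(I(KI(KK)I))
  →2  K(KK)K(I(KI(KK)I))
  →3  KK(I(KI(KK)I))
  →4  K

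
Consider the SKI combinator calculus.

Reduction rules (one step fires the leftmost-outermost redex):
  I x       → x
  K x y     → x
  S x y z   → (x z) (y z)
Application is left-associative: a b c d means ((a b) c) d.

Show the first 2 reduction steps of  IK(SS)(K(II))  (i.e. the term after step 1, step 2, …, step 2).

  start: IK(SS)(K(II))
  [1] K(SS)(K(II))
  [2] SS

Answer: after 2 steps: SS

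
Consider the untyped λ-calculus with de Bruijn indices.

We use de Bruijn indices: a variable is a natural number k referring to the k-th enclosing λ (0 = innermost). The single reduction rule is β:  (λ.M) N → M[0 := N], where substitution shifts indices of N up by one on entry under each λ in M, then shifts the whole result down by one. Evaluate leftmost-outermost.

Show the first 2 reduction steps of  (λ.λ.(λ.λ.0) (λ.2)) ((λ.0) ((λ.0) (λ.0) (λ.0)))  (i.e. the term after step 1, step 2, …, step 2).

  start: (λ.λ.(λ.λ.0) (λ.2)) ((λ.0) ((λ.0) (λ.0) (λ.0)))
  [1] λ.(λ.λ.0) (λ.(λ.0) ((λ.0) (λ.0) (λ.0)))
  [2] λ.λ.0

Answer: after 2 steps: λ.λ.0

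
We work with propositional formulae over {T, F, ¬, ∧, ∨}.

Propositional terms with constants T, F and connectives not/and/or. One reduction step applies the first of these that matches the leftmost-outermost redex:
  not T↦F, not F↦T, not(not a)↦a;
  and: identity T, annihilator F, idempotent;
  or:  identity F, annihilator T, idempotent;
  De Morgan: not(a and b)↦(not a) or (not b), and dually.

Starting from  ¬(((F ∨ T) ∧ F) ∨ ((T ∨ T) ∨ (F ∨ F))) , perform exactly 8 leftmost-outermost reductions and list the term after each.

  start: ¬(((F ∨ T) ∧ F) ∨ ((T ∨ T) ∨ (F ∨ F)))
  [1] ¬((F ∨ T) ∧ F) ∧ ¬((T ∨ T) ∨ (F ∨ F))
  [2] (¬(F ∨ T) ∨ ¬F) ∧ ¬((T ∨ T) ∨ (F ∨ F))
  [3] ((¬F ∧ ¬T) ∨ ¬F) ∧ ¬((T ∨ T) ∨ (F ∨ F))
  [4] ((T ∧ ¬T) ∨ ¬F) ∧ ¬((T ∨ T) ∨ (F ∨ F))
  [5] (¬T ∨ ¬F) ∧ ¬((T ∨ T) ∨ (F ∨ F))
  [6] (F ∨ ¬F) ∧ ¬((T ∨ T) ∨ (F ∨ F))
  [7] ¬F ∧ ¬((T ∨ T) ∨ (F ∨ F))
  [8] T ∧ ¬((T ∨ T) ∨ (F ∨ F))

Answer: after 8 steps: T ∧ ¬((T ∨ T) ∨ (F ∨ F))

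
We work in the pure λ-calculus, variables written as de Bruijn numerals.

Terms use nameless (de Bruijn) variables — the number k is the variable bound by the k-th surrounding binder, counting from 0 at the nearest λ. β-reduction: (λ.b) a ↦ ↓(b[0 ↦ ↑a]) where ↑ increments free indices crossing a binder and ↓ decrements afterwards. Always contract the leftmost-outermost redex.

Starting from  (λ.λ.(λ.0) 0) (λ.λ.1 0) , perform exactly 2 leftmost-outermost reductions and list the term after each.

Answer: after 2 steps: λ.0

Reduction:
  start: (λ.λ.(λ.0) 0) (λ.λ.1 0)
  →1  λ.(λ.0) 0
  →2  λ.0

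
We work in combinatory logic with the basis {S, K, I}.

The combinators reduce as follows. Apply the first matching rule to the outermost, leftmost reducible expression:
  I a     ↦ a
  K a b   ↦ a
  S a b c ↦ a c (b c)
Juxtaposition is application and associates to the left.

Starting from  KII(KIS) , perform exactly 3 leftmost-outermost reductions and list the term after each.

Answer: after 3 steps: I

Working:
  start: KII(KIS)
  →1  I(KIS)
  →2  KIS
  →3  I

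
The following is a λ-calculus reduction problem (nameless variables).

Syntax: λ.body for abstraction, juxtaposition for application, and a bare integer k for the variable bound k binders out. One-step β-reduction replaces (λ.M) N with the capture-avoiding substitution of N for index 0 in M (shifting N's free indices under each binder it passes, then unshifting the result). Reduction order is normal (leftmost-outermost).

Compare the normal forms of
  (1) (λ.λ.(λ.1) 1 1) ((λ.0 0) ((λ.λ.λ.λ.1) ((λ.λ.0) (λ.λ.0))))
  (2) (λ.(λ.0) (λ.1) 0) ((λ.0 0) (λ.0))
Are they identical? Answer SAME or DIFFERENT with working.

Term A:
  start: (λ.λ.(λ.1) 1 1) ((λ.0 0) ((λ.λ.λ.λ.1) ((λ.λ.0) (λ.λ.0))))
  [1] λ.(λ.1) ((λ.0 0) ((λ.λ.λ.λ.1) ((λ.λ.0) (λ.λ.0)))) ((λ.0 0) ((λ.λ.λ.λ.1) ((λ.λ.0) (λ.λ.0))))
  [2] λ.0 ((λ.0 0) ((λ.λ.λ.λ.1) ((λ.λ.0) (λ.λ.0))))
  [3] λ.0 ((λ.λ.λ.λ.1) ((λ.λ.0) (λ.λ.0)) ((λ.λ.λ.λ.1) ((λ.λ.0) (λ.λ.0))))
  [4] λ.0 ((λ.λ.λ.1) ((λ.λ.λ.λ.1) ((λ.λ.0) (λ.λ.0))))
  [5] λ.0 (λ.λ.1)

Term B:
  start: (λ.(λ.0) (λ.1) 0) ((λ.0 0) (λ.0))
  [1] (λ.0) (λ.(λ.0 0) (λ.0)) ((λ.0 0) (λ.0))
  [2] (λ.(λ.0 0) (λ.0)) ((λ.0 0) (λ.0))
  [3] (λ.0 0) (λ.0)
  [4] (λ.0) (λ.0)
  [5] λ.0

Answer: DIFFERENT — A ⇓ λ.0 (λ.λ.1), B ⇓ λ.0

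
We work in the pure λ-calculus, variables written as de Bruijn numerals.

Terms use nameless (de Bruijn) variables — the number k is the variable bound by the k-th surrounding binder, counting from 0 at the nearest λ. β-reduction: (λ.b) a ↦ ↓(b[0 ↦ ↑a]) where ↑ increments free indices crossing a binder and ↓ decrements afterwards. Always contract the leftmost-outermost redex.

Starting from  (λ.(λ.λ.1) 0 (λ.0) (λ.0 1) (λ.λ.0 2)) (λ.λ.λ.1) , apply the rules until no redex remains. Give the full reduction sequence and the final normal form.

  start: (λ.(λ.λ.1) 0 (λ.0) (λ.0 1) (λ.λ.0 2)) (λ.λ.λ.1)
  [1] (λ.λ.1) (λ.λ.λ.1) (λ.0) (λ.0 (λ.λ.λ.1)) (λ.λ.0 (λ.λ.λ.1))
  [2] (λ.λ.λ.λ.1) (λ.0) (λ.0 (λ.λ.λ.1)) (λ.λ.0 (λ.λ.λ.1))
  [3] (λ.λ.λ.1) (λ.0 (λ.λ.λ.1)) (λ.λ.0 (λ.λ.λ.1))
  [4] (λ.λ.1) (λ.λ.0 (λ.λ.λ.1))
  [5] λ.λ.λ.0 (λ.λ.λ.1)

Answer: normal form = λ.λ.λ.0 (λ.λ.λ.1)  (in 5 steps)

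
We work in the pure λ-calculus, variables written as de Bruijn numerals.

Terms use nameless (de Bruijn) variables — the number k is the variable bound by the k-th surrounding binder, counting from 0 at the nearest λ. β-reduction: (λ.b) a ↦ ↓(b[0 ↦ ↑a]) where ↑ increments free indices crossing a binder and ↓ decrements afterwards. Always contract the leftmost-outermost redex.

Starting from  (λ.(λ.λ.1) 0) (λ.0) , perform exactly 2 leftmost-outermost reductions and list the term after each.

Answer: after 2 steps: λ.λ.0

Derivation:
  start: (λ.(λ.λ.1) 0) (λ.0)
  [1] (λ.λ.1) (λ.0)
  [2] λ.λ.0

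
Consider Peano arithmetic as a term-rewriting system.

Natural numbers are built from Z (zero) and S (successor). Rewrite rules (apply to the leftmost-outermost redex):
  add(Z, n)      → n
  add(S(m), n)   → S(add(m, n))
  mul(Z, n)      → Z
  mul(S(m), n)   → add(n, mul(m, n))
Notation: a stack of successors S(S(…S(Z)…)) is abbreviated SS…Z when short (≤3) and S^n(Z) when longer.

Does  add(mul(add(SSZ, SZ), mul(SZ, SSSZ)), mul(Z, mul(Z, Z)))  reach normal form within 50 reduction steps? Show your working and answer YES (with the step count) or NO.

Answer: YES — reaches normal form S^9(Z) in 48 ≤ 50 steps

Derivation:
  start: add(mul(add(SSZ, SZ), mul(SZ, SSSZ)), mul(Z, mul(Z, Z)))
  [1] add(mul(S(add(SZ, SZ)), mul(SZ, SSSZ)), mul(Z, mul(Z, Z)))
  [2] add(add(mul(SZ, SSSZ), mul(add(SZ, SZ), mul(SZ, SSSZ))), mul(Z, mul(Z, Z)))
  [3] add(add(add(SSSZ, mul(Z, SSSZ)), mul(add(SZ, SZ), mul(SZ, SSSZ))), mul(Z, mul(Z, Z)))
  [4] add(add(S(add(SSZ, mul(Z, SSSZ))), mul(add(SZ, SZ), mul(SZ, SSSZ))), mul(Z, mul(Z, Z)))
  [5] add(S(add(add(SSZ, mul(Z, SSSZ)), mul(add(SZ, SZ), mul(SZ, SSSZ)))), mul(Z, mul(Z, Z)))
  [6] S(add(add(add(SSZ, mul(Z, SSSZ)), mul(add(SZ, SZ), mul(SZ, SSSZ))), mul(Z, mul(Z, Z))))
  [7] S(add(add(S(add(SZ, mul(Z, SSSZ))), mul(add(SZ, SZ), mul(SZ, SSSZ))), mul(Z, mul(Z, Z))))
  [8] S(add(S(add(add(SZ, mul(Z, SSSZ)), mul(add(SZ, SZ), mul(SZ, SSSZ)))), mul(Z, mul(Z, Z))))
  [9] S(S(add(add(add(SZ, mul(Z, SSSZ)), mul(add(SZ, SZ), mul(SZ, SSSZ))), mul(Z, mul(Z, Z)))))
  [10] S(S(add(add(S(add(Z, mul(Z, SSSZ))), mul(add(SZ, SZ), mul(SZ, SSSZ))), mul(Z, mul(Z, Z)))))
  [11] S(S(add(S(add(add(Z, mul(Z, SSSZ)), mul(add(SZ, SZ), mul(SZ, SSSZ)))), mul(Z, mul(Z, Z)))))
  [12] S(S(S(add(add(add(Z, mul(Z, SSSZ)), mul(add(SZ, SZ), mul(SZ, SSSZ))), mul(Z, mul(Z, Z))))))
  [13] S(S(S(add(add(mul(Z, SSSZ), mul(add(SZ, SZ), mul(SZ, SSSZ))), mul(Z, mul(Z, Z))))))
  [14] S(S(S(add(add(Z, mul(add(SZ, SZ), mul(SZ, SSSZ))), mul(Z, mul(Z, Z))))))
  [15] S(S(S(add(mul(add(SZ, SZ), mul(SZ, SSSZ)), mul(Z, mul(Z, Z))))))
  [16] S(S(S(add(mul(S(add(Z, SZ)), mul(SZ, SSSZ)), mul(Z, mul(Z, Z))))))
  [17] S(S(S(add(add(mul(SZ, SSSZ), mul(add(Z, SZ), mul(SZ, SSSZ))), mul(Z, mul(Z, Z))))))
  [18] S(S(S(add(add(add(SSSZ, mul(Z, SSSZ)), mul(add(Z, SZ), mul(SZ, SSSZ))), mul(Z, mul(Z, Z))))))
  [19] S(S(S(add(add(S(add(SSZ, mul(Z, SSSZ))), mul(add(Z, SZ), mul(SZ, SSSZ))), mul(Z, mul(Z, Z))))))
  [20] S(S(S(add(S(add(add(SSZ, mul(Z, SSSZ)), mul(add(Z, SZ), mul(SZ, SSSZ)))), mul(Z, mul(Z, Z))))))
  [21] S(S(S(S(add(add(add(SSZ, mul(Z, SSSZ)), mul(add(Z, SZ), mul(SZ, SSSZ))), mul(Z, mul(Z, Z)))))))
  [22] S(S(S(S(add(add(S(add(SZ, mul(Z, SSSZ))), mul(add(Z, SZ), mul(SZ, SSSZ))), mul(Z, mul(Z, Z)))))))
  [23] S(S(S(S(add(S(add(add(SZ, mul(Z, SSSZ)), mul(add(Z, SZ), mul(SZ, SSSZ)))), mul(Z, mul(Z, Z)))))))
  [24] S(S(S(S(S(add(add(add(SZ, mul(Z, SSSZ)), mul(add(Z, SZ), mul(SZ, SSSZ))), mul(Z, mul(Z, Z))))))))
  [25] S(S(S(S(S(add(add(S(add(Z, mul(Z, SSSZ))), mul(add(Z, SZ), mul(SZ, SSSZ))), mul(Z, mul(Z, Z))))))))
  [26] S(S(S(S(S(add(S(add(add(Z, mul(Z, SSSZ)), mul(add(Z, SZ), mul(SZ, SSSZ)))), mul(Z, mul(Z, Z))))))))
  [27] S(S(S(S(S(S(add(add(add(Z, mul(Z, SSSZ)), mul(add(Z, SZ), mul(SZ, SSSZ))), mul(Z, mul(Z, Z)))))))))
  [28] S(S(S(S(S(S(add(add(mul(Z, SSSZ), mul(add(Z, SZ), mul(SZ, SSSZ))), mul(Z, mul(Z, Z)))))))))
  [29] S(S(S(S(S(S(add(add(Z, mul(add(Z, SZ), mul(SZ, SSSZ))), mul(Z, mul(Z, Z)))))))))
  [30] S(S(S(S(S(S(add(mul(add(Z, SZ), mul(SZ, SSSZ)), mul(Z, mul(Z, Z)))))))))
  [31] S(S(S(S(S(S(add(mul(SZ, mul(SZ, SSSZ)), mul(Z, mul(Z, Z)))))))))
  [32] S(S(S(S(S(S(add(add(mul(SZ, SSSZ), mul(Z, mul(SZ, SSSZ))), mul(Z, mul(Z, Z)))))))))
  [33] S(S(S(S(S(S(add(add(add(SSSZ, mul(Z, SSSZ)), mul(Z, mul(SZ, SSSZ))), mul(Z, mul(Z, Z)))))))))
  [34] S(S(S(S(S(S(add(add(S(add(SSZ, mul(Z, SSSZ))), mul(Z, mul(SZ, SSSZ))), mul(Z, mul(Z, Z)))))))))
  [35] S(S(S(S(S(S(add(S(add(add(SSZ, mul(Z, SSSZ)), mul(Z, mul(SZ, SSSZ)))), mul(Z, mul(Z, Z)))))))))
  [36] S(S(S(S(S(S(S(add(add(add(SSZ, mul(Z, SSSZ)), mul(Z, mul(SZ, SSSZ))), mul(Z, mul(Z, Z))))))))))
  [37] S(S(S(S(S(S(S(add(add(S(add(SZ, mul(Z, SSSZ))), mul(Z, mul(SZ, SSSZ))), mul(Z, mul(Z, Z))))))))))
  [38] S(S(S(S(S(S(S(add(S(add(add(SZ, mul(Z, SSSZ)), mul(Z, mul(SZ, SSSZ)))), mul(Z, mul(Z, Z))))))))))
  [39] S(S(S(S(S(S(S(S(add(add(add(SZ, mul(Z, SSSZ)), mul(Z, mul(SZ, SSSZ))), mul(Z, mul(Z, Z)))))))))))
  [40] S(S(S(S(S(S(S(S(add(add(S(add(Z, mul(Z, SSSZ))), mul(Z, mul(SZ, SSSZ))), mul(Z, mul(Z, Z)))))))))))
  [41] S(S(S(S(S(S(S(S(add(S(add(add(Z, mul(Z, SSSZ)), mul(Z, mul(SZ, SSSZ)))), mul(Z, mul(Z, Z)))))))))))
  [42] S(S(S(S(S(S(S(S(S(add(add(add(Z, mul(Z, SSSZ)), mul(Z, mul(SZ, SSSZ))), mul(Z, mul(Z, Z))))))))))))
  [43] S(S(S(S(S(S(S(S(S(add(add(mul(Z, SSSZ), mul(Z, mul(SZ, SSSZ))), mul(Z, mul(Z, Z))))))))))))
  [44] S(S(S(S(S(S(S(S(S(add(add(Z, mul(Z, mul(SZ, SSSZ))), mul(Z, mul(Z, Z))))))))))))
  [45] S(S(S(S(S(S(S(S(S(add(mul(Z, mul(SZ, SSSZ)), mul(Z, mul(Z, Z))))))))))))
  [46] S(S(S(S(S(S(S(S(S(add(Z, mul(Z, mul(Z, Z))))))))))))
  [47] S(S(S(S(S(S(S(S(S(mul(Z, mul(Z, Z)))))))))))
  [48] S^9(Z)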